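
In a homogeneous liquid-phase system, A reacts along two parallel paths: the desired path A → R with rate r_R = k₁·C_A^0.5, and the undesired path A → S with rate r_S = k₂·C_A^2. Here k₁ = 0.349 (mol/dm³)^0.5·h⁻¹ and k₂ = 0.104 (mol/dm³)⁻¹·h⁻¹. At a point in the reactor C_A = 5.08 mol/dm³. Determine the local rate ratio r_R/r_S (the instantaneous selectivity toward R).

0.293

S_{R/S} = r_R/r_S = (k₁·C_A^0.5)/(k₂·C_A^2) = (k₁/k₂)·C_A^-1.5.
= (0.349×5.080^0.5) / (0.104×5.080^2) = 0.7866/2.684 = 0.293.
The undesired path is higher order in A, so low C_A (CSTR or dilute feed) favours R.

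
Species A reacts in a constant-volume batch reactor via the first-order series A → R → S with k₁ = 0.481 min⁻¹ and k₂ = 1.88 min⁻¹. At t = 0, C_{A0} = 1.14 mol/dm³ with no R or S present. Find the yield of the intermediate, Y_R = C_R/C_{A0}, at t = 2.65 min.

Solving the coupled first-order balances gives C_R(t) = [k₁/(k₂−k₁)]·C_{A0}·(e^(−k₁t) − e^(−k₂t)).
e^(−k₁t) = e^(−0.481×2.65) = e^(−1.275) = 0.2795; e^(−k₂t) = e^(−4.982) = 0.006860.
C_R = 0.481×1.14/(1.88−0.481) × (0.2795−0.006860) = 0.3920×0.2727 = 0.1069 mol/dm³.
Y_R = C_R/C_{A0} = 0.1069/1.14 = 0.0937.

0.0937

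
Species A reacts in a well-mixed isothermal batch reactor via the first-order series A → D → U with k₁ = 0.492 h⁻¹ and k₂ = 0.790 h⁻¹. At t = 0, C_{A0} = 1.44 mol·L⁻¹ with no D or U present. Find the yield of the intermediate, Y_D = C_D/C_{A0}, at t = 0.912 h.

0.251

For first-order series with pure A initially, C_D(t) = k₁C_{A0}/(k₂−k₁)·(e^(−k₁t) − e^(−k₂t)).
e^(−k₁t) = e^(−0.492×0.912) = e^(−0.4487) = 0.6385; e^(−k₂t) = e^(−0.7205) = 0.4865.
C_D = 0.492×1.44/(0.790−0.492) × (0.6385−0.4865) = 2.377×0.1519 = 0.3612 mol·L⁻¹.
Y_D = C_D/C_{A0} = 0.3612/1.44 = 0.251.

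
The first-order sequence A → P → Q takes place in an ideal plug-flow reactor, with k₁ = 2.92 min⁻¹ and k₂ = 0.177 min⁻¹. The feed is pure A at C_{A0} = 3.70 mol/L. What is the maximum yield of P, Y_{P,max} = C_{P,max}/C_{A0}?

At the optimum, C_{P,max}/C_{A0} = (k₁/k₂)^[k₂/(k₂−k₁)].
= (2.92/0.177)^(0.177/(0.177−2.92)) = (16.50)^(-0.06453) = 0.8345.

0.835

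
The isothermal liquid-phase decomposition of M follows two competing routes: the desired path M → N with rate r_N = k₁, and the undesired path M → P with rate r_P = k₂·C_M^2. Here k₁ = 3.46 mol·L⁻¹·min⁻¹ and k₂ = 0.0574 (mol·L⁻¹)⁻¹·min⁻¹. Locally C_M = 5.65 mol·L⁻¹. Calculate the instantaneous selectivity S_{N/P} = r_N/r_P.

1.89

S_{N/P} = r_N/r_P = (k₁)/(k₂·C_M^2) = (k₁/k₂)·C_M^-2.
= (3.46) / (0.0574×5.650^2) = 3.460/1.832 = 1.89.
The undesired path is higher order in M, so low C_M (CSTR or dilute feed) favours N.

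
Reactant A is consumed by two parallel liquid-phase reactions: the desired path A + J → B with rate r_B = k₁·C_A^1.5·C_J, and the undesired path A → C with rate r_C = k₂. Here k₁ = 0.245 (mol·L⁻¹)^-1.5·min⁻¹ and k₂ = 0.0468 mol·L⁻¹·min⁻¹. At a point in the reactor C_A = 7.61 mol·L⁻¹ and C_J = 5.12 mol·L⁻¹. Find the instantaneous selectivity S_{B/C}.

S_{B/C} = r_B/r_C = (k₁·C_A^1.5·C_J)/(k₂) = (k₁/k₂)·C_A^1.5·C_J.
= (0.245×7.610^1.5×5.120) / (0.0468) = 26.33/0.04680 = 563.
Since the desired path is higher order in A, keeping C_A high (PFR or concentrated feed) favours B.

563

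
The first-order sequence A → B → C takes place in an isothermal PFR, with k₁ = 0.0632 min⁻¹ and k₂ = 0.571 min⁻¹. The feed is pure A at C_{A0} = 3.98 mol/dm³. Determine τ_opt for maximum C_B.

For first-order series the maximum of C_B occurs at τ_opt = ln(k₂/k₁)/(k₂−k₁).
= ln(0.571/0.0632)/(0.571−0.0632) = ln(9.035)/0.5078 = 2.201/0.5078 = 4.33 min.

4.33 min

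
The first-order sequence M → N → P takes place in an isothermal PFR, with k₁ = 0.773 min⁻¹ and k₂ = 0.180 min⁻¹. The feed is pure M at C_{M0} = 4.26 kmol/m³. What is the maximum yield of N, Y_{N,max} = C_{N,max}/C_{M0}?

0.643

For a first-order series the maximum intermediate yield is C_{N,max}/C_{M0} = (k₁/k₂)^[k₂/(k₂−k₁)].
= (0.773/0.180)^(0.180/(0.180−0.773)) = (4.294)^(-0.3035) = 0.6425.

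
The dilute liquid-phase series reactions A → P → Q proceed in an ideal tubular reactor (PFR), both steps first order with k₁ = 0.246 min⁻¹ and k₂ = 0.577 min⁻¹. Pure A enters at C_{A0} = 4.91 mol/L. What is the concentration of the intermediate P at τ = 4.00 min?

1.00 mol/L

For first-order series with pure A initially, C_P(τ) = k₁C_{A0}/(k₂−k₁)·(e^(−k₁τ) − e^(−k₂τ)).
e^(−k₁τ) = e^(−0.246×4.00) = e^(−0.9840) = 0.3738; e^(−k₂τ) = e^(−2.308) = 0.09946.
C_P = 0.246×4.91/(0.577−0.246) × (0.3738−0.09946) = 3.649×0.2744 = 1.001 mol/L.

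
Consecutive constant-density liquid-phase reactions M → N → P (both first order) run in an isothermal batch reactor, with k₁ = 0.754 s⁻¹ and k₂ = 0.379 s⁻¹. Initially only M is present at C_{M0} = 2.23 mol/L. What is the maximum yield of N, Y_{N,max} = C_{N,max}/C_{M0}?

For a first-order series the maximum intermediate yield is C_{N,max}/C_{M0} = (k₁/k₂)^[k₂/(k₂−k₁)].
= (0.754/0.379)^(0.379/(0.379−0.754)) = (1.989)^(-1.011) = 0.4990.

0.499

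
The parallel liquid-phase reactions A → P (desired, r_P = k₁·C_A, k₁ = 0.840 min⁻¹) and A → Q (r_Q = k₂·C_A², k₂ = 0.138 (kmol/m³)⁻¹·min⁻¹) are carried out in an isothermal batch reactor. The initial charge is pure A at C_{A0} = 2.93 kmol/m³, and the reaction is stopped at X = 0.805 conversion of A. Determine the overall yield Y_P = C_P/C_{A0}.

C_A = C_{A0}(1−X) = 0.5713 kmol/m³.
Along a PFR/batch, dC_P/dC_A = −r_P/(r_P+r_Q) = −k₁/(k₁+k₂·C_A).
Integrating from C_{A0} to C_A: C_P = (0.840/0.138)·ln[(0.840+0.138·2.93)/(0.840+0.138·0.571)] = 6.087·ln(1.244/0.9188) = 1.846 kmol/m³.
Y_P = C_P/C_{A0} = 1.846/2.93 = 0.630.

0.630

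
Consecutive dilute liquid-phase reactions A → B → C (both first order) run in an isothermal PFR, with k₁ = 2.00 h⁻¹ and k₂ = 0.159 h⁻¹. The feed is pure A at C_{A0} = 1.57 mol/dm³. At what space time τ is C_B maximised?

1.38 h

For first-order series the maximum of C_B occurs at τ_opt = ln(k₂/k₁)/(k₂−k₁).
= ln(0.159/2.00)/(0.159−2.00) = ln(0.07950)/-1.841 = -2.532/-1.841 = 1.38 h.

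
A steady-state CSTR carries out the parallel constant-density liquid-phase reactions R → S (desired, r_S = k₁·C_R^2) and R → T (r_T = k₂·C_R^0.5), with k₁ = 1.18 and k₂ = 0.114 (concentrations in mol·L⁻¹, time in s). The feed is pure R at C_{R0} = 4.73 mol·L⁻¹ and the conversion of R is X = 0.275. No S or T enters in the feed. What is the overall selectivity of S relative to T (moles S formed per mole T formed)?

Exit C_R = C_{R0}(1−X) = 4.73×0.725 = 3.429 mol·L⁻¹.
In a CSTR the entire volume is at exit conditions, so r_S = 1.18×3.429^2 = 13.88 and r_T = 0.114×3.429^0.5 = 0.2111.
Overall selectivity = C_S/C_T = r_Sτ/(r_Tτ) = r_S/r_T = 65.7.

65.7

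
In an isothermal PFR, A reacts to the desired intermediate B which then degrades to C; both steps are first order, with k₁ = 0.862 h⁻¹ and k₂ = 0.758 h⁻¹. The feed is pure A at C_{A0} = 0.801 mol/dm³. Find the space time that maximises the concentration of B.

For first-order series the maximum of C_B occurs at τ_opt = ln(k₂/k₁)/(k₂−k₁).
= ln(0.758/0.862)/(0.758−0.862) = ln(0.8794)/-0.1040 = -0.1286/-0.1040 = 1.24 h.

1.24 h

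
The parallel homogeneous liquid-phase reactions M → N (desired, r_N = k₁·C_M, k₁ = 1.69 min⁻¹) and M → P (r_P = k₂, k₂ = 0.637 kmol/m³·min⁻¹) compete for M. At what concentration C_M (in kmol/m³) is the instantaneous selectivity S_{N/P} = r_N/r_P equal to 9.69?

S_{N/P} = (k₁/k₂)·C_M ⇒ C_M = S·k₂/k₁.
= 9.69×0.637/1.69 = 3.65 kmol/m³.

3.65 kmol/m³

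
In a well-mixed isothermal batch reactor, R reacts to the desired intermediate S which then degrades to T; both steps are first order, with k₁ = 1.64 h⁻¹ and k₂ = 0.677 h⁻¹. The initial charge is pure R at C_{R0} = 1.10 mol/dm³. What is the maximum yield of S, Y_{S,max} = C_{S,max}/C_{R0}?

Evaluating C_S at t_opt = ln(k₂/k₁)/(k₂−k₁) gives C_{S,max}/C_{R0} = (k₁/k₂)^[k₂/(k₂−k₁)].
= (1.64/0.677)^(0.677/(0.677−1.64)) = (2.422)^(-0.7030) = 0.5369.

0.537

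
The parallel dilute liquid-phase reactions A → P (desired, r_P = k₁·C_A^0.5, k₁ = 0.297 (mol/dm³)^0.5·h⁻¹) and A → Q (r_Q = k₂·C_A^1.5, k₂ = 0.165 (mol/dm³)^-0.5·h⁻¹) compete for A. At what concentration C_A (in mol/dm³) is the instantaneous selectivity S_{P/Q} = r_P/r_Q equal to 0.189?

9.52 mol/dm³

S_{P/Q} = (k₁/k₂)·C_A⁻¹ ⇒ C_A = (S·k₂/k₁)^(-1).
= (0.189×0.165/0.297)^(-1) = (0.1050)^(-1) = 9.52 mol/dm³.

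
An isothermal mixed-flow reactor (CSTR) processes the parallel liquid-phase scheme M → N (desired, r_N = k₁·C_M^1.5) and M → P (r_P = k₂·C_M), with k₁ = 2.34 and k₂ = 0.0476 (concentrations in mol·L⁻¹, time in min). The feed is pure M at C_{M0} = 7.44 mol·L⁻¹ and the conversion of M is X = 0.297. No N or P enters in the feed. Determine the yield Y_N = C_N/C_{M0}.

0.294

Exit C_M = C_{M0}(1−X) = 7.44×0.703 = 5.230 mol·L⁻¹.
In a CSTR the entire volume is at exit conditions, so r_N = 2.34×5.230^1.5 = 27.99 and r_P = 0.0476×5.230 = 0.2490.
Fraction of consumed M going to N: r_N/(r_N+r_P) = 0.9912.
C_N = 0.9912·C_{M0}·X = 0.9912×7.44×0.297 = 2.19 mol·L⁻¹; Y_N = C_N/C_{M0} = 0.294.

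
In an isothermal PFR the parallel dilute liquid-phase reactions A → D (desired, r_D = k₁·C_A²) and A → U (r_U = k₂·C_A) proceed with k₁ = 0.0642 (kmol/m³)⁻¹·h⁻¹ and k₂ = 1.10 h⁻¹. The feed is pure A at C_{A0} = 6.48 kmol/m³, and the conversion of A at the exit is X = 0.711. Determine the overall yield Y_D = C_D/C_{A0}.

C_A = C_{A0}(1−X) = 1.873 kmol/m³.
Along a PFR/batch, dC_U/dC_A = −r_U/(r_D+r_U) = −k₂/(k₂+k₁·C_A).
Integrating from C_{A0} to C_A: C_U = (1.10/0.0642)·ln[(1.10+0.0642·6.48)/(1.10+0.0642·1.87)] = 17.13·ln(1.516/1.220) = 3.719 kmol/m³.
Then C_D = (C_{A0}−C_A) − C_U = 4.607 − 3.719 = 0.8884 kmol/m³.
Y_D = C_D/C_{A0} = 0.8884/6.48 = 0.137.

0.137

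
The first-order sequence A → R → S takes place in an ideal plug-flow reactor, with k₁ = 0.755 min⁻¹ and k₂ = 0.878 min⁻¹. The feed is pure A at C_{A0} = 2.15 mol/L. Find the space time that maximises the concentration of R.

1.23 min

The intermediate peaks when r₁ = r₂, i.e. k₁e^(−k₁τ) = k₂e^(−k₂τ), giving τ_opt = ln(k₂/k₁)/(k₂−k₁).
= ln(0.878/0.755)/(0.878−0.755) = ln(1.163)/0.1230 = 0.1509/0.1230 = 1.23 min.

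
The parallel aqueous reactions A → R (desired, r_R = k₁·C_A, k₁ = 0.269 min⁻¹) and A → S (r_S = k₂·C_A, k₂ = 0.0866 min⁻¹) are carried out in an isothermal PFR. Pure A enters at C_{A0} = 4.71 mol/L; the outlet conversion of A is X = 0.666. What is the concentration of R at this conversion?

C_A = C_{A0}(1−X) = 1.573 mol/L.
Both paths are first order in A, so the instantaneous fraction to R is constant: dC_R/d(−C_A) = k₁/(k₁+k₂) = 0.7565.
C_R = 0.7565·(C_{A0}−C_A) = 0.7565×3.137 = 2.37 mol/L.

2.37 mol/L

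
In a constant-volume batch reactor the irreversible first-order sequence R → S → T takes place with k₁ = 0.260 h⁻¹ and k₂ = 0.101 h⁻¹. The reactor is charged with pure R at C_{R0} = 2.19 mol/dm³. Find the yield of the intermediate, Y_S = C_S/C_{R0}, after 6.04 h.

0.548

The intermediate concentration in a first-order A→B→C sequence is C_S = k₁C_{R0}(e^(−k₁t) − e^(−k₂t))/(k₂−k₁).
e^(−k₁t) = e^(−0.260×6.04) = e^(−1.570) = 0.2080; e^(−k₂t) = e^(−0.6100) = 0.5433.
C_S = 0.260×2.19/(0.101−0.260) × (0.2080−0.5433) = (-3.581)×(-0.3354) = 1.201 mol/dm³.
Y_S = C_S/C_{R0} = 1.201/2.19 = 0.548.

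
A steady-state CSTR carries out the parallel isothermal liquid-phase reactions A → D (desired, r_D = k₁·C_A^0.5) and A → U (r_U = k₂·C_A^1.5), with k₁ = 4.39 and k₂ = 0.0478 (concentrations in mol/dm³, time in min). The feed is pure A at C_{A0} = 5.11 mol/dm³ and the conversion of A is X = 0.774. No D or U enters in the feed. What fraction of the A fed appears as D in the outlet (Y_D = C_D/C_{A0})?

0.764

Exit C_A = C_{A0}(1−X) = 5.11×0.226 = 1.155 mol/dm³.
A CSTR operates uniformly at the exit composition, giving r_D = 4.718 and r_U = 0.05932 (each k·C_A^n at C_A = 1.155).
Fraction of consumed A going to D: r_D/(r_D+r_U) = 0.9876.
C_D = 0.9876·C_{A0}·X = 0.9876×5.11×0.774 = 3.91 mol/dm³; Y_D = C_D/C_{A0} = 0.764.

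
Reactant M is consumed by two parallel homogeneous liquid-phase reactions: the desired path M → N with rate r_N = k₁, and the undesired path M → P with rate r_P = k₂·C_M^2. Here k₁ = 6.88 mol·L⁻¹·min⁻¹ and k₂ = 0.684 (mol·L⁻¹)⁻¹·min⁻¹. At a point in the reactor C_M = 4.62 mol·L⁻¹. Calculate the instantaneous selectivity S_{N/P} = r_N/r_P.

0.471

S_{N/P} = r_N/r_P = (k₁)/(k₂·C_M^2) = (k₁/k₂)·C_M^-2.
= (6.88) / (0.684×4.620^2) = 6.880/14.60 = 0.471.
The undesired path is higher order in M, so low C_M (CSTR or dilute feed) favours N.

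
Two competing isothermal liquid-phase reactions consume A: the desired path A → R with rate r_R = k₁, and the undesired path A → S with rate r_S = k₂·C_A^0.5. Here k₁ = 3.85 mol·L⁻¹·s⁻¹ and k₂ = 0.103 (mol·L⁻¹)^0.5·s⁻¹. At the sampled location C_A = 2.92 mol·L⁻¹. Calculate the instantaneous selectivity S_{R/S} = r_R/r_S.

S_{R/S} = r_R/r_S = (k₁)/(k₂·C_A^0.5) = (k₁/k₂)·C_A^-0.5.
= (3.85) / (0.103×2.920^0.5) = 3.850/0.1760 = 21.9.
The undesired path is higher order in A, so low C_A (CSTR or dilute feed) favours R.

21.9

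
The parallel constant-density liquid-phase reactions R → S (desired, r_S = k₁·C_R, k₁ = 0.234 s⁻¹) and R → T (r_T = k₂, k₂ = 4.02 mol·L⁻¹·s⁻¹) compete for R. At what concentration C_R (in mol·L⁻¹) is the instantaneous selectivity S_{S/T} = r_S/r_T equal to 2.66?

45.7 mol·L⁻¹

S_{S/T} = (k₁/k₂)·C_R ⇒ C_R = S·k₂/k₁.
= 2.66×4.02/0.234 = 45.7 mol·L⁻¹.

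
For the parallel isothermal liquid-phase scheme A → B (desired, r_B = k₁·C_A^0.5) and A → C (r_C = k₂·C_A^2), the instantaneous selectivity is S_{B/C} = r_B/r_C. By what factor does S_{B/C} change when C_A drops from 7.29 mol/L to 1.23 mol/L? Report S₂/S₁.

14.4

S_{B/C} = (k₁/k₂)·C_A^-1.5, so S₂/S₁ = (C_{A,2}/C_{A,1})^-1.5.
= (1.23/7.29)^(-1.5) = (0.1687)^(-1.5) = 14.4.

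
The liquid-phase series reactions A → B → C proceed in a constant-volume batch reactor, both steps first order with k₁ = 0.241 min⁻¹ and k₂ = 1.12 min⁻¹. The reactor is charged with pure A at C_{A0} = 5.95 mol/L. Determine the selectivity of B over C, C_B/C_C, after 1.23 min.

1.11

Solving the coupled first-order balances gives C_B(t) = [k₁/(k₂−k₁)]·C_{A0}·(e^(−k₁t) − e^(−k₂t)).
e^(−k₁t) = e^(−0.241×1.23) = e^(−0.2964) = 0.7435; e^(−k₂t) = e^(−1.378) = 0.2522.
C_B = 0.241×5.95/(1.12−0.241) × (0.7435−0.2522) = 1.631×0.4913 = 0.8015 mol/L.
C_A = C_{A0}e^(−k₁t) = 4.424 mol/L, so C_C = C_{A0}−C_A−C_B = 0.7249 mol/L; C_B/C_C = 1.11.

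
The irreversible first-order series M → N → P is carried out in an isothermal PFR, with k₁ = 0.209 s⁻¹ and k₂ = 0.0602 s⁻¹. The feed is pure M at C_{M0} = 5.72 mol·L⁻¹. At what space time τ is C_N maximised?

8.36 s

Setting dC_N/dτ = 0 gives τ_opt = ln(k₂/k₁)/(k₂−k₁).
= ln(0.0602/0.209)/(0.0602−0.209) = ln(0.2880)/-0.1488 = -1.245/-0.1488 = 8.36 s.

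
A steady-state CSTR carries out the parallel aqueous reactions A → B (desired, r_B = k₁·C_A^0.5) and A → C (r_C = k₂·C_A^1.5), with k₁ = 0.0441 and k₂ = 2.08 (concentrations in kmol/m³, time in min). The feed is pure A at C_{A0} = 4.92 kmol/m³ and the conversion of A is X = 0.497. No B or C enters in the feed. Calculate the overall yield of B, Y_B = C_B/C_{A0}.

Exit C_A = C_{A0}(1−X) = 4.92×0.503 = 2.475 kmol/m³.
In a CSTR the entire volume is at exit conditions, so r_B = 0.0441×2.475^0.5 = 0.06938 and r_C = 2.08×2.475^1.5 = 8.098.
Fraction of consumed A going to B: r_B/(r_B+r_C) = 0.008494.
C_B = 0.008494·C_{A0}·X = 0.008494×4.92×0.497 = 0.0208 kmol/m³; Y_B = C_B/C_{A0} = 0.00422.

0.00422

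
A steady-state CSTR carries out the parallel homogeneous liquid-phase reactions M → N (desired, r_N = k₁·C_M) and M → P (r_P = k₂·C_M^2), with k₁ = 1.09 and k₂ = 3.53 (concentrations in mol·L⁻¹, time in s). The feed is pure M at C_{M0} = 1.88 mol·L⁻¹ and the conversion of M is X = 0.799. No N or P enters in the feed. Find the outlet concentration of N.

Exit C_M = C_{M0}(1−X) = 1.88×0.201 = 0.3779 mol·L⁻¹.
In a CSTR the entire volume is at exit conditions, so r_N = 1.09×0.3779 = 0.4119 and r_P = 3.53×0.3779^2 = 0.5041.
Fraction of consumed M going to N: r_N/(r_N+r_P) = 0.4497.
C_N = 0.4497·C_{M0}·X = 0.4497×1.88×0.799 = 0.675 mol·L⁻¹.

0.675 mol·L⁻¹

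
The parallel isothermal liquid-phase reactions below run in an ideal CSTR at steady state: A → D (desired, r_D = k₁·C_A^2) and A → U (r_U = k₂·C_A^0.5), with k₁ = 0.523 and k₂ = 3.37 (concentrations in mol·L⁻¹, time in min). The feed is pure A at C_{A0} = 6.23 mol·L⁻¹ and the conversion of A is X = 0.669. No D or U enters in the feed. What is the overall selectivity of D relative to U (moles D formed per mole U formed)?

Exit C_A = C_{A0}(1−X) = 6.23×0.331 = 2.062 mol·L⁻¹.
Rates in a CSTR are evaluated at the outlet concentration: r_D = 0.523×2.062^2 = 2.224, r_U = 3.37×2.062^0.5 = 4.839.
Overall selectivity = C_D/C_U = r_Dτ/(r_Uτ) = r_D/r_U = 0.460.

0.460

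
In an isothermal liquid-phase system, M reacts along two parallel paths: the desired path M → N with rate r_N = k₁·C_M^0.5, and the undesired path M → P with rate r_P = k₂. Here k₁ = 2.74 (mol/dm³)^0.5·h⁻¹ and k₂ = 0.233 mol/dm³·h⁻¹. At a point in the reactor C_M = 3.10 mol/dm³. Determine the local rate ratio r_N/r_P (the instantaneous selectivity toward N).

20.7

S_{N/P} = r_N/r_P = (k₁·C_M^0.5)/(k₂) = (k₁/k₂)·C_M^0.5.
= (2.74×3.100^0.5) / (0.233) = 4.824/0.2330 = 20.7.
Since the desired path is higher order in M, keeping C_M high (PFR or concentrated feed) favours N.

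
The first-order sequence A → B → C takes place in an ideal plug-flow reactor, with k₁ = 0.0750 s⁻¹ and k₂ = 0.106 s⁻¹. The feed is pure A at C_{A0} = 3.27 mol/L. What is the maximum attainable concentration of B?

1.00 mol/L

For a first-order series the maximum intermediate yield is C_{B,max}/C_{A0} = (k₁/k₂)^[k₂/(k₂−k₁)].
= (0.0750/0.106)^(0.106/(0.106−0.0750)) = (0.7075)^(3.419) = 0.3064.
C_{B,max} = 0.3064×3.27 = 1.00 mol/L.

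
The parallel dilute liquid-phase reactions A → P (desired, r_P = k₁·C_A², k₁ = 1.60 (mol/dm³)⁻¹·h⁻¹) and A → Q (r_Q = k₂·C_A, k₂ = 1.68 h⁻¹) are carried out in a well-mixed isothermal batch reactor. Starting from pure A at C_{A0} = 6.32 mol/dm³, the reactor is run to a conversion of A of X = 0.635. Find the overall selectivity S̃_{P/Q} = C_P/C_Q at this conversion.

C_A = C_{A0}(1−X) = 2.307 mol/dm³.
Along a PFR/batch, dC_Q/dC_A = −r_Q/(r_P+r_Q) = −k₂/(k₂+k₁·C_A).
Integrating from C_{A0} to C_A: C_Q = (1.68/1.60)·ln[(1.68+1.60·6.32)/(1.68+1.60·2.31)] = 1.050·ln(11.79/5.371) = 0.8258 mol/dm³.
Then C_P = (C_{A0}−C_A) − C_Q = 4.013 − 0.8258 = 3.187 mol/dm³.
S̃_{P/Q} = C_P/C_Q = 3.187/0.8258 = 3.86.

3.86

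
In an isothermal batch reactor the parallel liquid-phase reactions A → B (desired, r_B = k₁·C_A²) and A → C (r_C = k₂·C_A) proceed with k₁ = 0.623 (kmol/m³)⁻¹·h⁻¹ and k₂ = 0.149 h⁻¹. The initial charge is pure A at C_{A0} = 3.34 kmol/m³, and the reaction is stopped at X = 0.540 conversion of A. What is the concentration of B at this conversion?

1.64 kmol/m³

C_A = C_{A0}(1−X) = 1.536 kmol/m³.
Along a PFR/batch, dC_C/dC_A = −r_C/(r_B+r_C) = −k₂/(k₂+k₁·C_A).
Integrating from C_{A0} to C_A: C_C = (0.149/0.623)·ln[(0.149+0.623·3.34)/(0.149+0.623·1.54)] = 0.2392·ln(2.230/1.106) = 0.1677 kmol/m³.
Then C_B = (C_{A0}−C_A) − C_C = 1.804 − 0.1677 = 1.636 kmol/m³.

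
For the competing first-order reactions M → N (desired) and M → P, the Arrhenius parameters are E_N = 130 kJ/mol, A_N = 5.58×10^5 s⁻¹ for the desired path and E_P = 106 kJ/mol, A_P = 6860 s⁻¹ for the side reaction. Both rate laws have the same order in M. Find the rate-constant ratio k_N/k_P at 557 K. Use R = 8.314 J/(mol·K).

Since both paths have the same order in M, the concentration cancels and S_{N/P} = k_N/k_P = (A_N/A_P)·exp[(E_P−E_N)/(RT)].
(E_P−E_N)/(RT) = (106−130)×10³/(8.314×557) = -24000/4631 = -5.183.
k_N/k_P = (5.58×10^5/6860)·exp(-5.183) = 81.34 × 0.005614 = 0.457.
Since E_N > E_P, raising the temperature improves selectivity toward N.

0.457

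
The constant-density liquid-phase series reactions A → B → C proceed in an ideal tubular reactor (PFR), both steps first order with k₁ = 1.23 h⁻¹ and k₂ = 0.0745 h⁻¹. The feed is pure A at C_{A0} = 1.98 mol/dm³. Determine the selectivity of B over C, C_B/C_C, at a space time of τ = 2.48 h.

The intermediate concentration in a first-order A→B→C sequence is C_B = k₁C_{A0}(e^(−k₁τ) − e^(−k₂τ))/(k₂−k₁).
e^(−k₁τ) = e^(−1.23×2.48) = e^(−3.050) = 0.04734; e^(−k₂τ) = e^(−0.1848) = 0.8313.
C_B = 1.23×1.98/(0.0745−1.23) × (0.04734−0.8313) = (-2.108)×(-0.7840) = 1.652 mol/dm³.
C_A = C_{A0}e^(−k₁τ) = 0.09373 mol/dm³, so C_C = C_{A0}−C_A−C_B = 0.2339 mol/dm³; C_B/C_C = 7.06.

7.06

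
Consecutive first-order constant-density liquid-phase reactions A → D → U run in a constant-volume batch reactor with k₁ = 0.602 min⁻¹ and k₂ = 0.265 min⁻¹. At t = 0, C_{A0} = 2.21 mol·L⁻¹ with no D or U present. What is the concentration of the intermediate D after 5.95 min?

0.706 mol·L⁻¹

Solving the coupled first-order balances gives C_D(t) = [k₁/(k₂−k₁)]·C_{A0}·(e^(−k₁t) − e^(−k₂t)).
e^(−k₁t) = e^(−0.602×5.95) = e^(−3.582) = 0.02782; e^(−k₂t) = e^(−1.577) = 0.2066.
C_D = 0.602×2.21/(0.265−0.602) × (0.02782−0.2066) = (-3.948)×(-0.1788) = 0.7060 mol·L⁻¹.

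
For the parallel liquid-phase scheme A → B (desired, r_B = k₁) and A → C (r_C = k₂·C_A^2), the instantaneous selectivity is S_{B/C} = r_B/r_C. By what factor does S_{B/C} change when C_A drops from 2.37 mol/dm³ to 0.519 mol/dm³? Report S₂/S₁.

S_{B/C} = (k₁/k₂)·C_A^-2, so S₂/S₁ = (C_{A,2}/C_{A,1})^-2.
= (0.519/2.37)^(-2) = (0.2190)^(-2) = 20.9.

20.9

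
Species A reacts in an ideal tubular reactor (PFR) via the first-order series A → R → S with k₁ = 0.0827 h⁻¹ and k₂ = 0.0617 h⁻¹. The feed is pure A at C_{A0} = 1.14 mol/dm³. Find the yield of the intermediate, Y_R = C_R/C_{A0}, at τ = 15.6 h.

Solving the coupled first-order balances gives C_R(τ) = [k₁/(k₂−k₁)]·C_{A0}·(e^(−k₁τ) − e^(−k₂τ)).
e^(−k₁τ) = e^(−0.0827×15.6) = e^(−1.290) = 0.2752; e^(−k₂τ) = e^(−0.9625) = 0.3819.
C_R = 0.0827×1.14/(0.0617−0.0827) × (0.2752−0.3819) = (-4.489)×(-0.1067) = 0.4790 mol/dm³.
Y_R = C_R/C_{A0} = 0.4790/1.14 = 0.420.

0.420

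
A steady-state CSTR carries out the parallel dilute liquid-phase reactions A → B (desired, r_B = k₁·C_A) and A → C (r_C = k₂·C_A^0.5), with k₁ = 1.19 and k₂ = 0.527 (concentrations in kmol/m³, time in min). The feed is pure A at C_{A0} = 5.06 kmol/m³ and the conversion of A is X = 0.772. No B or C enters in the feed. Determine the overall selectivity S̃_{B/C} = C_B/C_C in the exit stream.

Exit C_A = C_{A0}(1−X) = 5.06×0.228 = 1.154 kmol/m³.
In a CSTR the entire volume is at exit conditions, so r_B = 1.19×1.154 = 1.373 and r_C = 0.527×1.154^0.5 = 0.5660.
Overall selectivity = C_B/C_C = r_Bτ/(r_Cτ) = r_B/r_C = 2.43.

2.43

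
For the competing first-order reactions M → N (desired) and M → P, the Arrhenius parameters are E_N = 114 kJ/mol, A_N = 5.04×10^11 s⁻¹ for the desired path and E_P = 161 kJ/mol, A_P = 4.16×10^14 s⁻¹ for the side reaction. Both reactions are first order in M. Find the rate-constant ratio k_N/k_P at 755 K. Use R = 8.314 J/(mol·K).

Since both paths have the same order in M, the concentration cancels and S_{N/P} = k_N/k_P = (A_N/A_P)·exp[(E_P−E_N)/(RT)].
(E_P−E_N)/(RT) = (161−114)×10³/(8.314×755) = 47000/6277 = 7.488.
k_N/k_P = (5.04×10^11/4.16×10^14)·exp(7.488) = 0.001212 × 1786 = 2.16.
Since E_N < E_P, lowering the temperature improves selectivity toward N.

2.16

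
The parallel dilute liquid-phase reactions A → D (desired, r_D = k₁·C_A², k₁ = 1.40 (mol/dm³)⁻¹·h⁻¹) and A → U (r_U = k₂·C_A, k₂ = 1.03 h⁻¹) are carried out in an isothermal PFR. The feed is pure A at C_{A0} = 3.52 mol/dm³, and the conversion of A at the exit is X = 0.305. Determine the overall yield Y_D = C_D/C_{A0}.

C_A = C_{A0}(1−X) = 2.446 mol/dm³.
Along a PFR/batch, dC_U/dC_A = −r_U/(r_D+r_U) = −k₂/(k₂+k₁·C_A).
Integrating from C_{A0} to C_A: C_U = (1.03/1.40)·ln[(1.03+1.40·3.52)/(1.03+1.40·2.45)] = 0.7357·ln(5.958/4.455) = 0.2139 mol/dm³.
Then C_D = (C_{A0}−C_A) − C_U = 1.074 − 0.2139 = 0.8597 mol/dm³.
Y_D = C_D/C_{A0} = 0.8597/3.52 = 0.244.

0.244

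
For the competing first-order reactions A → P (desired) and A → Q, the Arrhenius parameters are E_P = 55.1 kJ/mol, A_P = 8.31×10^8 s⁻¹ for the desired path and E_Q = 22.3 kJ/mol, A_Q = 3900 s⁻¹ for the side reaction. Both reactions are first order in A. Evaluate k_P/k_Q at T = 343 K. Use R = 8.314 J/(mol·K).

k_P/k_Q = (A_P/A_Q)·exp[−(E_P−E_Q)/(RT)] = (A_P/A_Q)·exp[(E_Q−E_P)/(RT)].
(E_Q−E_P)/(RT) = (22.3−55.1)×10³/(8.314×343) = -32800/2852 = -11.50.
k_P/k_Q = (8.31×10^8/3900)·exp(-11.50) = 2.131×10^5 × 1.011×10^-5 = 2.15.

2.15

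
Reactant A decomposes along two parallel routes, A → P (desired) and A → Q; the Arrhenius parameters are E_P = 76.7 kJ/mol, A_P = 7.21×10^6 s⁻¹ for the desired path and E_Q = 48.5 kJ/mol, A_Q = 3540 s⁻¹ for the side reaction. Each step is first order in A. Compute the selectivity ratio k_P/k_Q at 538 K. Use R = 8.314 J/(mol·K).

With equal orders, S_{P/Q} = k_P/k_Q = (A_P/A_Q)·exp[(E_Q−E_P)/(RT)].
(E_Q−E_P)/(RT) = (48.5−76.7)×10³/(8.314×538) = -28200/4473 = -6.305.
k_P/k_Q = (7.21×10^6/3540)·exp(-6.305) = 2037 × 0.001828 = 3.72.
Since E_P > E_Q, raising the temperature improves selectivity toward P.

3.72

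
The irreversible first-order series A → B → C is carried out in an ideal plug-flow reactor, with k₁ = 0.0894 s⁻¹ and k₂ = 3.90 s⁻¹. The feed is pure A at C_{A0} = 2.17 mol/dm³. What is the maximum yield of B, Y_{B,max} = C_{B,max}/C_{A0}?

0.0210

For a first-order series the maximum intermediate yield is C_{B,max}/C_{A0} = (k₁/k₂)^[k₂/(k₂−k₁)].
= (0.0894/3.90)^(3.90/(3.90−0.0894)) = (0.02292)^(1.023) = 0.02098.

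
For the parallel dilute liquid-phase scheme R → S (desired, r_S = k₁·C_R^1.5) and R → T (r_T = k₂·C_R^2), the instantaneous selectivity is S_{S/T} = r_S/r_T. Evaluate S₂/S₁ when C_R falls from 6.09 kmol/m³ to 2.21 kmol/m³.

S_{S/T} = (k₁/k₂)·C_R^-0.5, so S₂/S₁ = (C_{R,2}/C_{R,1})^-0.5.
= (2.21/6.09)^(-0.5) = (0.3629)^(-0.5) = 1.66.
Selectivity toward S rises as C_R falls — low-concentration operation is favoured.

1.66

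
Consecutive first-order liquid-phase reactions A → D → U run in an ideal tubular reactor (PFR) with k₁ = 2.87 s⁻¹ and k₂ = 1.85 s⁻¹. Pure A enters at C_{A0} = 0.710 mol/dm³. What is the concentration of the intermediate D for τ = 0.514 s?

The intermediate concentration in a first-order A→B→C sequence is C_D = k₁C_{A0}(e^(−k₁τ) − e^(−k₂τ))/(k₂−k₁).
e^(−k₁τ) = e^(−2.87×0.514) = e^(−1.475) = 0.2287; e^(−k₂τ) = e^(−0.9509) = 0.3864.
C_D = 2.87×0.710/(1.85−2.87) × (0.2287−0.3864) = (-1.998)×(-0.1577) = 0.3150 mol/dm³.

0.315 mol/dm³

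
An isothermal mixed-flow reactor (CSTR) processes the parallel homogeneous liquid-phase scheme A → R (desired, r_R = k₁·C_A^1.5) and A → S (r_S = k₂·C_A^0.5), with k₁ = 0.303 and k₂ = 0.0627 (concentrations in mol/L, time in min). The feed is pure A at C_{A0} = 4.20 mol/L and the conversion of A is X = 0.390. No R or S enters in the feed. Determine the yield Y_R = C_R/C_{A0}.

0.361

Exit C_A = C_{A0}(1−X) = 4.20×0.610 = 2.562 mol/L.
Rates in a CSTR are evaluated at the outlet concentration: r_R = 0.303×2.562^1.5 = 1.243, r_S = 0.0627×2.562^0.5 = 0.1004.
Fraction of consumed A going to R: r_R/(r_R+r_S) = 0.9253.
C_R = 0.9253·C_{A0}·X = 0.9253×4.20×0.390 = 1.52 mol/L; Y_R = C_R/C_{A0} = 0.361.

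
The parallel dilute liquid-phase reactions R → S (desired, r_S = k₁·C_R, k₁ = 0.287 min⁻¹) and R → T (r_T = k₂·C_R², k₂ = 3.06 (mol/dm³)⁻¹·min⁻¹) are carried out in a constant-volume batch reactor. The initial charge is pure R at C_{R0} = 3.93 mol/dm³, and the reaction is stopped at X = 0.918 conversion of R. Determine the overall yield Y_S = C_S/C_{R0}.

0.0542

C_R = C_{R0}(1−X) = 0.3223 mol/dm³.
Along a PFR/batch, dC_S/dC_R = −r_S/(r_S+r_T) = −k₁/(k₁+k₂·C_R).
Integrating from C_{R0} to C_R: C_S = (0.287/3.06)·ln[(0.287+3.06·3.93)/(0.287+3.06·0.322)] = 0.09379·ln(12.31/1.273) = 0.2128 mol/dm³.
Y_S = C_S/C_{R0} = 0.2128/3.93 = 0.0542.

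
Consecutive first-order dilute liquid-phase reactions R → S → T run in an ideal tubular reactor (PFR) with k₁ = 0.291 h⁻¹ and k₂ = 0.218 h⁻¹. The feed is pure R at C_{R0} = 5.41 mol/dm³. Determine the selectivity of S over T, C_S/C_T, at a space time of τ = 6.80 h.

The intermediate concentration in a first-order A→B→C sequence is C_S = k₁C_{R0}(e^(−k₁τ) − e^(−k₂τ))/(k₂−k₁).
e^(−k₁τ) = e^(−0.291×6.80) = e^(−1.979) = 0.1382; e^(−k₂τ) = e^(−1.482) = 0.2271.
C_S = 0.291×5.41/(0.218−0.291) × (0.1382−0.2271) = (-21.57)×(-0.08886) = 1.916 mol/dm³.
C_R = C_{R0}e^(−k₁τ) = 0.7479 mol/dm³, so C_T = C_{R0}−C_R−C_S = 2.746 mol/dm³; C_S/C_T = 0.698.

0.698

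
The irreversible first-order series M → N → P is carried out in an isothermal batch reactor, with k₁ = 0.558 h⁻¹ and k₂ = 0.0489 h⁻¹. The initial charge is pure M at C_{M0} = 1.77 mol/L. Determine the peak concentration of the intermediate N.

Evaluating C_N at t_opt = ln(k₂/k₁)/(k₂−k₁) gives C_{N,max}/C_{M0} = (k₁/k₂)^[k₂/(k₂−k₁)].
= (0.558/0.0489)^(0.0489/(0.0489−0.558)) = (11.41)^(-0.09605) = 0.7915.
C_{N,max} = 0.7915×1.77 = 1.40 mol/L.

1.40 mol/L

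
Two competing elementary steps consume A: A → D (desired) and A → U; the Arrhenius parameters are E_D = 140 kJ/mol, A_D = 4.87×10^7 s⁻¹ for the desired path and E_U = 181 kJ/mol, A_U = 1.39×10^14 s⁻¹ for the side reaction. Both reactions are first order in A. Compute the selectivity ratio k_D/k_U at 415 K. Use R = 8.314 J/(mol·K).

0.0507

With equal orders, S_{D/U} = k_D/k_U = (A_D/A_U)·exp[(E_U−E_D)/(RT)].
(E_U−E_D)/(RT) = (181−140)×10³/(8.314×415) = 41000/3450 = 11.88.
k_D/k_U = (4.87×10^7/1.39×10^14)·exp(11.88) = 3.504×10^-7 × 1.448×10^5 = 0.0507.
Since E_D < E_U, lowering the temperature improves selectivity toward D.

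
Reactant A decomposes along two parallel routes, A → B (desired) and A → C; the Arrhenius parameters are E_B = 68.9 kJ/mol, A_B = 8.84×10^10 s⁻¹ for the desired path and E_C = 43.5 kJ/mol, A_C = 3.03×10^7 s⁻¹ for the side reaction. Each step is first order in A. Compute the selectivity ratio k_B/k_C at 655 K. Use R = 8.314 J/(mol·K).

Since both paths have the same order in A, the concentration cancels and S_{B/C} = k_B/k_C = (A_B/A_C)·exp[(E_C−E_B)/(RT)].
(E_C−E_B)/(RT) = (43.5−68.9)×10³/(8.314×655) = -25400/5446 = -4.664.
k_B/k_C = (8.84×10^10/3.03×10^7)·exp(-4.664) = 2917 × 0.009426 = 27.5.

27.5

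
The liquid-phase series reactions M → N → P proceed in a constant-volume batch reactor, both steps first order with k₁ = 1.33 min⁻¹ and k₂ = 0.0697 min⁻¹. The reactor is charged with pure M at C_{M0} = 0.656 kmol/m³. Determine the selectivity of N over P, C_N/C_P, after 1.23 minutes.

Solving the coupled first-order balances gives C_N(t) = [k₁/(k₂−k₁)]·C_{M0}·(e^(−k₁t) − e^(−k₂t)).
e^(−k₁t) = e^(−1.33×1.23) = e^(−1.636) = 0.1948; e^(−k₂t) = e^(−0.08573) = 0.9178.
C_N = 1.33×0.656/(0.0697−1.33) × (0.1948−0.9178) = (-0.6923)×(-0.7231) = 0.5006 kmol/m³.
C_M = C_{M0}e^(−k₁t) = 0.1278 kmol/m³, so C_P = C_{M0}−C_M−C_N = 0.02766 kmol/m³; C_N/C_P = 18.1.

18.1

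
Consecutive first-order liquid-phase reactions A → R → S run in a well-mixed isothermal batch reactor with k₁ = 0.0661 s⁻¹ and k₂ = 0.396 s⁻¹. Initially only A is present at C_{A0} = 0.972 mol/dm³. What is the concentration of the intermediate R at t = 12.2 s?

0.0854 mol/dm³

The intermediate concentration in a first-order A→B→C sequence is C_R = k₁C_{A0}(e^(−k₁t) − e^(−k₂t))/(k₂−k₁).
e^(−k₁t) = e^(−0.0661×12.2) = e^(−0.8064) = 0.4465; e^(−k₂t) = e^(−4.831) = 0.007977.
C_R = 0.0661×0.972/(0.396−0.0661) × (0.4465−0.007977) = 0.1948×0.4385 = 0.08539 mol/dm³.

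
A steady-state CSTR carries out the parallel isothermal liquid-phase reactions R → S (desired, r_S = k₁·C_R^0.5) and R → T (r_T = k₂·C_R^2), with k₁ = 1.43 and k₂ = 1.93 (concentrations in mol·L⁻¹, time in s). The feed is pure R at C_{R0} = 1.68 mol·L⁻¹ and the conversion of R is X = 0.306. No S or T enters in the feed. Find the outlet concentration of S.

Exit C_R = C_{R0}(1−X) = 1.68×0.694 = 1.166 mol·L⁻¹.
A CSTR operates uniformly at the exit composition, giving r_S = 1.544 and r_T = 2.624 (each k·C_R^n at C_R = 1.166).
Fraction of consumed R going to S: r_S/(r_S+r_T) = 0.3705.
C_S = 0.3705·C_{R0}·X = 0.3705×1.68×0.306 = 0.190 mol·L⁻¹.

0.190 mol·L⁻¹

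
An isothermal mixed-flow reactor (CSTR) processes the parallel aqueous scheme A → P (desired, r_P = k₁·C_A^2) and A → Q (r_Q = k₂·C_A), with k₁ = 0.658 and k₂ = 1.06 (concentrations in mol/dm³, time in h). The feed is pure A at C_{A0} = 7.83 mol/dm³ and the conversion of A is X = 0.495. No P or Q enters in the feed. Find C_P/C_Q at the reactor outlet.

2.45

Exit C_A = C_{A0}(1−X) = 7.83×0.505 = 3.954 mol/dm³.
A CSTR operates uniformly at the exit composition, giving r_P = 10.29 and r_Q = 4.191 (each k·C_A^n at C_A = 3.954).
Overall selectivity = C_P/C_Q = r_Pτ/(r_Qτ) = r_P/r_Q = 2.45.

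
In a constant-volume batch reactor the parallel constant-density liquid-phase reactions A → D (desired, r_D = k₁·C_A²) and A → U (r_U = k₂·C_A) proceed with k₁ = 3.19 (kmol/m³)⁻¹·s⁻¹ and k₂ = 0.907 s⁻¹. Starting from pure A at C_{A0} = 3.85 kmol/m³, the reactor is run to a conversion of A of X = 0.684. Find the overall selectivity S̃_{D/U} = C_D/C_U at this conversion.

C_A = C_{A0}(1−X) = 1.217 kmol/m³.
Along a PFR/batch, dC_U/dC_A = −r_U/(r_D+r_U) = −k₂/(k₂+k₁·C_A).
Integrating from C_{A0} to C_A: C_U = (0.907/3.19)·ln[(0.907+3.19·3.85)/(0.907+3.19·1.22)] = 0.2843·ln(13.19/4.788) = 0.2881 kmol/m³.
Then C_D = (C_{A0}−C_A) − C_U = 2.633 − 0.2881 = 2.345 kmol/m³.
S̃_{D/U} = C_D/C_U = 2.345/0.2881 = 8.14.

8.14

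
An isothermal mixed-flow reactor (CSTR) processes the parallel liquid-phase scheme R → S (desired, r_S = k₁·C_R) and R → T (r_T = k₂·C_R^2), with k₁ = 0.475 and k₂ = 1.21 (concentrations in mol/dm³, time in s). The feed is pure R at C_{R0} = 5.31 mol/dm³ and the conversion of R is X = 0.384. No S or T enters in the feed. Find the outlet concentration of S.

0.218 mol/dm³

Exit C_R = C_{R0}(1−X) = 5.31×0.616 = 3.271 mol/dm³.
A CSTR operates uniformly at the exit composition, giving r_S = 1.554 and r_T = 12.95 (each k·C_R^n at C_R = 3.271).
Fraction of consumed R going to S: r_S/(r_S+r_T) = 0.1072.
C_S = 0.1072·C_{R0}·X = 0.1072×5.31×0.384 = 0.218 mol/dm³.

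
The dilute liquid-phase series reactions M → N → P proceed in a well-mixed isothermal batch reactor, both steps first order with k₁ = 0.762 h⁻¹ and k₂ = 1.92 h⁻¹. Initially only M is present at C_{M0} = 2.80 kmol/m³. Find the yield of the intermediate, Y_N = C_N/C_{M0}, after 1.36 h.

Solving the coupled first-order balances gives C_N(t) = [k₁/(k₂−k₁)]·C_{M0}·(e^(−k₁t) − e^(−k₂t)).
e^(−k₁t) = e^(−0.762×1.36) = e^(−1.036) = 0.3548; e^(−k₂t) = e^(−2.611) = 0.07345.
C_N = 0.762×2.80/(1.92−0.762) × (0.3548−0.07345) = 1.842×0.2813 = 0.5183 kmol/m³.
Y_N = C_N/C_{M0} = 0.5183/2.80 = 0.185.

0.185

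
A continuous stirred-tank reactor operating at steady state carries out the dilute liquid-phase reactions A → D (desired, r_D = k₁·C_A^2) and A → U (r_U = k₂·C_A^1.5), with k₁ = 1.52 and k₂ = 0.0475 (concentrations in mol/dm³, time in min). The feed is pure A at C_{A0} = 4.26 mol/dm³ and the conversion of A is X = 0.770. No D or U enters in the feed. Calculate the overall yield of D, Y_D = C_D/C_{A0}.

Exit C_A = C_{A0}(1−X) = 4.26×0.230 = 0.9798 mol/dm³.
A CSTR operates uniformly at the exit composition, giving r_D = 1.459 and r_U = 0.04607 (each k·C_A^n at C_A = 0.9798).
Fraction of consumed A going to D: r_D/(r_D+r_U) = 0.9694.
C_D = 0.9694·C_{A0}·X = 0.9694×4.26×0.770 = 3.18 mol/dm³; Y_D = C_D/C_{A0} = 0.746.

0.746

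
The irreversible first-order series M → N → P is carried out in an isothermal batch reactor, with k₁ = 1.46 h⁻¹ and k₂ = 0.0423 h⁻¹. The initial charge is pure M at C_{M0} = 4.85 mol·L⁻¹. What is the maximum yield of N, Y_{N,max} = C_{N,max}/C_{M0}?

At the optimum, C_{N,max}/C_{M0} = (k₁/k₂)^[k₂/(k₂−k₁)].
= (1.46/0.0423)^(0.0423/(0.0423−1.46)) = (34.52)^(-0.02984) = 0.8997.

0.900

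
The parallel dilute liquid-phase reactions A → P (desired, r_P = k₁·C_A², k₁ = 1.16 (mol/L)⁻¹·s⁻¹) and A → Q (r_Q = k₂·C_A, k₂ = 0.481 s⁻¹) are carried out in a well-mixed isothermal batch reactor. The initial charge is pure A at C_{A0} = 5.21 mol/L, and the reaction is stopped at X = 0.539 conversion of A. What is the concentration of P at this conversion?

2.52 mol/L

C_A = C_{A0}(1−X) = 2.402 mol/L.
Along a PFR/batch, dC_Q/dC_A = −r_Q/(r_P+r_Q) = −k₂/(k₂+k₁·C_A).
Integrating from C_{A0} to C_A: C_Q = (0.481/1.16)·ln[(0.481+1.16·5.21)/(0.481+1.16·2.40)] = 0.4147·ln(6.525/3.267) = 0.2868 mol/L.
Then C_P = (C_{A0}−C_A) − C_Q = 2.808 − 0.2868 = 2.521 mol/L.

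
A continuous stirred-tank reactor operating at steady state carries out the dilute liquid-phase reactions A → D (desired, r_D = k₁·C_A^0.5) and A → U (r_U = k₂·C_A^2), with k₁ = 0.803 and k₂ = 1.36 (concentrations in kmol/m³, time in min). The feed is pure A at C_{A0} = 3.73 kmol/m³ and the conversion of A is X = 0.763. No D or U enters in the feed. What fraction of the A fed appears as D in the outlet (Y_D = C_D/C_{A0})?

0.317

Exit C_A = C_{A0}(1−X) = 3.73×0.237 = 0.8840 kmol/m³.
A CSTR operates uniformly at the exit composition, giving r_D = 0.7550 and r_U = 1.063 (each k·C_A^n at C_A = 0.8840).
Fraction of consumed A going to D: r_D/(r_D+r_U) = 0.4153.
C_D = 0.4153·C_{A0}·X = 0.4153×3.73×0.763 = 1.18 kmol/m³; Y_D = C_D/C_{A0} = 0.317.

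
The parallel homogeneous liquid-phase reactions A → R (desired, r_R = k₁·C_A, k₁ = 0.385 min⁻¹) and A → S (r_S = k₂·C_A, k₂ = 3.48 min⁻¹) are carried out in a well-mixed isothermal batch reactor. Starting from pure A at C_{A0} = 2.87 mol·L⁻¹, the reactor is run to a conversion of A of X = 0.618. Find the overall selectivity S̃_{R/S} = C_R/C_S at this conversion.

0.111

C_A = C_{A0}(1−X) = 1.096 mol·L⁻¹.
Both paths are first order in A, so the instantaneous fraction to R is constant: dC_R/d(−C_A) = k₁/(k₁+k₂) = 0.09961.
C_R = 0.09961·(C_{A0}−C_A) = 0.09961×1.774 = 0.177 mol·L⁻¹.
C_S = (C_{A0}−C_A)−C_R = 1.597 mol·L⁻¹; S̃_{R/S} = 0.1767/1.597 = 0.111.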